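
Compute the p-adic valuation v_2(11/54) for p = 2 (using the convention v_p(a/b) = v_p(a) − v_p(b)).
v_2(11/54) = -1

Factor powers of 2 from the numerator and denominator of the reduced fraction: 11 = 2^0 · 11 and 54 = 2^1 · 27. Apply v_p(a/b) = v_p(a) − v_p(b): v_2(11/54) = 0 − 1 = -1.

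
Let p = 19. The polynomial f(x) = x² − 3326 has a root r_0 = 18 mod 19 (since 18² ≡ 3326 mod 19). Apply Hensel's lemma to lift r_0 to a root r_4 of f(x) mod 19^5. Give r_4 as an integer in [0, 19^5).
r_4 = 1923008 (mod 2476099)

Hensel's recurrence: r_{i+1} = r_i − f(r_i)·(f′(r_i))^{-1} mod 19^{i+2}, with f′(x) = 2x. Iterate:
  r_0 = 18 (mod 19)
  r_1 = 322 (mod 361)
  r_2 = 2488 (mod 6859)
  r_3 = 98514 (mod 130321)
  r_4 = 1923008 (mod 2476099)
Final: r_4 = 1923008, and one checks f(r_4) ≡ 0 mod 19^5.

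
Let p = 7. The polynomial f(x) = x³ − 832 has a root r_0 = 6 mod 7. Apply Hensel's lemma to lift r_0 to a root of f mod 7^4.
r_3 = 1077 (mod 2401)

Hensel: r_{i+1} = r_i − f(r_i)/f′(r_i) mod 7^{i+2}, where f′(x) = 3x². Iterate:
  r_0 = 6 (mod 7)
  r_1 = 48 (mod 49)
  r_2 = 48 (mod 343)
  r_3 = 1077 (mod 2401)
Final: r = 1077 with f(r) ≡ 0 mod 7^4.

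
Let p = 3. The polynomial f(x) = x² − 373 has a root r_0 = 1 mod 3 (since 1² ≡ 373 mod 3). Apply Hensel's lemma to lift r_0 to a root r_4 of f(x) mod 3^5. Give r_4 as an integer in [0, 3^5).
r_4 = 169 (mod 243)

Hensel's recurrence: r_{i+1} = r_i − f(r_i)·(f′(r_i))^{-1} mod 3^{i+2}, with f′(x) = 2x. Iterate:
  r_0 = 1 (mod 3)
  r_1 = 7 (mod 9)
  r_2 = 7 (mod 27)
  r_3 = 7 (mod 81)
  r_4 = 169 (mod 243)
Final: r_4 = 169, and one checks f(r_4) ≡ 0 mod 3^5.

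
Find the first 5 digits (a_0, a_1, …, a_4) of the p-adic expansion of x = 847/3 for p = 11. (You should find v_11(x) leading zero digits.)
(a_0, …, a_4) = (0, 0, 6, 7, 3)

v_11(847/3) = 2, so a_0 = ... = a_1 = 0. Factor out: x = 11^2 · u with u = 7/3 a unit in ℤ_11. Expand u iteratively via a_{v+i} = u_i mod 11, u_{i+1} = (u_i − a_{v+i})/11:
  u_0 = 7/3;  a_2 = 6;  u_1 = (u_0 − 6)/11 = -1/3
  u_1 = -1/3;  a_3 = 7;  u_2 = (u_1 − 7)/11 = -2/3
  u_2 = -2/3;  a_4 = 3;  u_3 = (u_2 − 3)/11 = -1/3
Digits: (0, 0, 6, 7, 3).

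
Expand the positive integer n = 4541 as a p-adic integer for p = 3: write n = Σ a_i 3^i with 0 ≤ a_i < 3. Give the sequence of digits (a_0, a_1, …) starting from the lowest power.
(a_0, a_1, …) = (2, 1, 0, 0, 2, 0, 0, 2)

Repeated division by 3 gives the digits low-to-high: 4541 = 2 + 1·3^1 + 2·3^4 + 2·3^7. Digit sequence: (2, 1, 0, 0, 2, 0, 0, 2).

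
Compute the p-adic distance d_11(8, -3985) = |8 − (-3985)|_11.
d_11(8, -3985) = 1/1331

Step 1 — x − y = 8 − (-3985) = 3993. Step 2 — v_11(3993) = 3 (factor: 3993 = (11^3 · 3); the sign does not affect v_p). Step 3 — |x − y|_11 = 11^{-3} = 1/1331.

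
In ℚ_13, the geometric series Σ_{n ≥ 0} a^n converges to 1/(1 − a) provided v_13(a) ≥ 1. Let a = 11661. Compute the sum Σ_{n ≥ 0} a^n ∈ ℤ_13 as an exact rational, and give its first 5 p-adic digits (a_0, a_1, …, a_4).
Σ a^n = 1/(1 − a) = -1/11660;  first 5 digits = (1, 0, 4, 5, 3)

v_13(a) = 2 ≥ 1, so the series converges in ℤ_13 to 1/(1 − a) = 1/(1 − 11661) = -1/11660. Expand this rational in ℤ_13: compute digits iteratively via d_i = x_i mod 13, x_{i+1} = (x_i − d_i)/13. The first 5 digits are (1, 0, 4, 5, 3).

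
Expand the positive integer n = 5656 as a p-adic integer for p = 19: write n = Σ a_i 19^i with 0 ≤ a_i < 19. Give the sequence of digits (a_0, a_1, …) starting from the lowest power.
(a_0, a_1, …) = (13, 12, 15)

Repeated division by 19 gives the digits low-to-high: 5656 = 13 + 12·19^1 + 15·19^2. Digit sequence: (13, 12, 15).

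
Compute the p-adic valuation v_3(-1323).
v_3(-1323) = 3

v_3(n) is the largest exponent k such that 3^k divides n. Factor out: -1323 = -3^3 · 49. (Sign doesn't affect v_p.) So v_3(-1323) = 3.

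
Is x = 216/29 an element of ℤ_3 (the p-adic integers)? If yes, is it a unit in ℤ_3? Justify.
x ∈ ℤ_3 but not a unit; v_3(x) = 3 > 0

ℤ_3 = {x ∈ ℚ_3 : v_3(x) ≥ 0} and ℤ_3^× = {x ∈ ℤ_3 : v_3(x) = 0}. Here v_3(216/29) = v_3(num) − v_3(den) = 3; compare against these criteria.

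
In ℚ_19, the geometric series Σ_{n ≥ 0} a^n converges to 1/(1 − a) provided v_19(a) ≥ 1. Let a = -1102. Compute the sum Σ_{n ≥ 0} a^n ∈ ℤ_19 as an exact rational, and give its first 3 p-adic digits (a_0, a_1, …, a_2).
Σ a^n = 1/(1 − a) = 1/1103;  first 3 digits = (1, 18, 16)

v_19(a) = 1 ≥ 1, so the series converges in ℤ_19 to 1/(1 − a) = 1/(1 − (-1102)) = 1/1103. Expand this rational in ℤ_19: compute digits iteratively via d_i = x_i mod 19, x_{i+1} = (x_i − d_i)/19. The first 3 digits are (1, 18, 16).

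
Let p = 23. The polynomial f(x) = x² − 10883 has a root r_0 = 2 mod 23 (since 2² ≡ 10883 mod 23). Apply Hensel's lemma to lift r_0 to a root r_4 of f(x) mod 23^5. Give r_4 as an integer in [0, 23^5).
r_4 = 1190459 (mod 6436343)

Hensel's recurrence: r_{i+1} = r_i − f(r_i)·(f′(r_i))^{-1} mod 23^{i+2}, with f′(x) = 2x. Iterate:
  r_0 = 2 (mod 23)
  r_1 = 209 (mod 529)
  r_2 = 10260 (mod 12167)
  r_3 = 71095 (mod 279841)
  r_4 = 1190459 (mod 6436343)
Final: r_4 = 1190459, and one checks f(r_4) ≡ 0 mod 23^5.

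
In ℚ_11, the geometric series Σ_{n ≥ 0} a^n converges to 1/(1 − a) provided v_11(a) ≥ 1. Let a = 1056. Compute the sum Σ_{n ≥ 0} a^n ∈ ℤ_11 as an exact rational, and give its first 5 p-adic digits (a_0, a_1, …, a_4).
Σ a^n = 1/(1 − a) = -1/1055;  first 5 digits = (1, 8, 6, 8, 1)

v_11(a) = 1 ≥ 1, so the series converges in ℤ_11 to 1/(1 − a) = 1/(1 − 1056) = -1/1055. Expand this rational in ℤ_11: compute digits iteratively via d_i = x_i mod 11, x_{i+1} = (x_i − d_i)/11. The first 5 digits are (1, 8, 6, 8, 1).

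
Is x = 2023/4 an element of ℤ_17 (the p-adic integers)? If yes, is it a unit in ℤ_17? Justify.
x ∈ ℤ_17 but not a unit; v_17(x) = 2 > 0

ℤ_17 = {x ∈ ℚ_17 : v_17(x) ≥ 0} and ℤ_17^× = {x ∈ ℤ_17 : v_17(x) = 0}. Here v_17(2023/4) = v_17(num) − v_17(den) = 2; compare against these criteria.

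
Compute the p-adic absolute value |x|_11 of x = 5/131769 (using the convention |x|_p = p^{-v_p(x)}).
|5/131769|_11 = 14641

Step 1 — compute v_11(x) by factoring powers of 11 out of the numerator and denominator: v_11(5/131769) = -4. Step 2 — apply |x|_p = p^{-v_p(x)} = 11^{4} = 14641.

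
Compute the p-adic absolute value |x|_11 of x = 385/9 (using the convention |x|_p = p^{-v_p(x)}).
|385/9|_11 = 1/11

Step 1 — compute v_11(x) by factoring powers of 11 out of the numerator and denominator: v_11(385/9) = 1. Step 2 — apply |x|_p = p^{-v_p(x)} = 11^{-1} = 1/11.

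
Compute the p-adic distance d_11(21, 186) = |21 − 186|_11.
d_11(21, 186) = 1/11

Step 1 — x − y = 21 − 186 = -165. Step 2 — v_11(-165) = 1 (factor: -165 = −(11^1 · 15); the sign does not affect v_p). Step 3 — |x − y|_11 = 11^{-1} = 1/11.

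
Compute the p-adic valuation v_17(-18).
v_17(-18) = 0

v_17(n) is the largest exponent k such that 17^k divides n. Factor out: -18 = -17^0 · 18. (Sign doesn't affect v_p.) So v_17(-18) = 0.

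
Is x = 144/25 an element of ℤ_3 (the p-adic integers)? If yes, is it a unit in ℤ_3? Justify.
x ∈ ℤ_3 but not a unit; v_3(x) = 2 > 0

ℤ_3 = {x ∈ ℚ_3 : v_3(x) ≥ 0} and ℤ_3^× = {x ∈ ℤ_3 : v_3(x) = 0}. Here v_3(144/25) = v_3(num) − v_3(den) = 2; compare against these criteria.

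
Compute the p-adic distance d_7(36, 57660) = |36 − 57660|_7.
d_7(36, 57660) = 1/2401

Step 1 — x − y = 36 − 57660 = -57624. Step 2 — v_7(-57624) = 4 (factor: -57624 = −(7^4 · 24); the sign does not affect v_p). Step 3 — |x − y|_7 = 7^{-4} = 1/2401.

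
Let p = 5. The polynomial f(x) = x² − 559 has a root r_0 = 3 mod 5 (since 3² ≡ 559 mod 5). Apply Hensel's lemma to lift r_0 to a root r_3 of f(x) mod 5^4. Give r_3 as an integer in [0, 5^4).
r_3 = 303 (mod 625)

Hensel's recurrence: r_{i+1} = r_i − f(r_i)·(f′(r_i))^{-1} mod 5^{i+2}, with f′(x) = 2x. Iterate:
  r_0 = 3 (mod 5)
  r_1 = 3 (mod 25)
  r_2 = 53 (mod 125)
  r_3 = 303 (mod 625)
Final: r_3 = 303, and one checks f(r_3) ≡ 0 mod 5^4.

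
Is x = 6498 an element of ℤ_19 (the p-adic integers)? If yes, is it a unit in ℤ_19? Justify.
x ∈ ℤ_19 but not a unit; v_19(x) = 2 > 0

ℤ_19 = {x ∈ ℚ_19 : v_19(x) ≥ 0} and ℤ_19^× = {x ∈ ℤ_19 : v_19(x) = 0}. Here v_19(6498) = v_19(num) − v_19(den) = 2; compare against these criteria.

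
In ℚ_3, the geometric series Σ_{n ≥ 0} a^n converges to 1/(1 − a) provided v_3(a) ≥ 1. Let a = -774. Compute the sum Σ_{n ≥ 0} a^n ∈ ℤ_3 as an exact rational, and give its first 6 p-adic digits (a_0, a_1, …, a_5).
Σ a^n = 1/(1 − a) = 1/775;  first 6 digits = (1, 0, 1, 1, 0, 2)

v_3(a) = 2 ≥ 1, so the series converges in ℤ_3 to 1/(1 − a) = 1/(1 − (-774)) = 1/775. Expand this rational in ℤ_3: compute digits iteratively via d_i = x_i mod 3, x_{i+1} = (x_i − d_i)/3. The first 6 digits are (1, 0, 1, 1, 0, 2).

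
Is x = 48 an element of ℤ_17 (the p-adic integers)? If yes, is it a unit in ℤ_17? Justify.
x ∈ ℤ_17^× (unit); v_17(x) = 0

ℤ_17 = {x ∈ ℚ_17 : v_17(x) ≥ 0} and ℤ_17^× = {x ∈ ℤ_17 : v_17(x) = 0}. Here v_17(48) = v_17(num) − v_17(den) = 0; compare against these criteria.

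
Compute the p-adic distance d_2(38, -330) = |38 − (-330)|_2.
d_2(38, -330) = 1/16

Step 1 — x − y = 38 − (-330) = 368. Step 2 — v_2(368) = 4 (factor: 368 = (2^4 · 23); the sign does not affect v_p). Step 3 — |x − y|_2 = 2^{-4} = 1/16.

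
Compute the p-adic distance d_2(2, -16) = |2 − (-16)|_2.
d_2(2, -16) = 1/2

Step 1 — x − y = 2 − (-16) = 18. Step 2 — v_2(18) = 1 (factor: 18 = (2^1 · 9); the sign does not affect v_p). Step 3 — |x − y|_2 = 2^{-1} = 1/2.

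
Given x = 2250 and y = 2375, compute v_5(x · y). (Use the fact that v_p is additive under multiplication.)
v_5(5343750) = 6

v_p(x) = 3 (factor: 2250 = 5^3 · 18); v_p(y) = 3 (factor: 2375 = 5^3 · 19). Additivity: v_p(xy) = v_p(x) + v_p(y) = 3 + 3 = 6. (Direct check: xy = 5343750 = 5^6 · (342).)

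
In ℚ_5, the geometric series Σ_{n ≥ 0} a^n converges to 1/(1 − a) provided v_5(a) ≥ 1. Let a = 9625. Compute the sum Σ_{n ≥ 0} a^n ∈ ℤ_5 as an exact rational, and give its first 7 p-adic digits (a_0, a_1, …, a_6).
Σ a^n = 1/(1 − a) = -1/9624;  first 7 digits = (1, 0, 0, 2, 0, 3, 4)

v_5(a) = 3 ≥ 1, so the series converges in ℤ_5 to 1/(1 − a) = 1/(1 − 9625) = -1/9624. Expand this rational in ℤ_5: compute digits iteratively via d_i = x_i mod 5, x_{i+1} = (x_i − d_i)/5. The first 7 digits are (1, 0, 0, 2, 0, 3, 4).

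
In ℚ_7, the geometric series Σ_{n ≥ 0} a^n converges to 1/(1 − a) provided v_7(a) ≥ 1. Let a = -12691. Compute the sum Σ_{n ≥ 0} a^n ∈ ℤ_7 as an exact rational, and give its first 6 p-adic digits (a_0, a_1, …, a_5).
Σ a^n = 1/(1 − a) = 1/12692;  first 6 digits = (1, 0, 0, 5, 1, 6)

v_7(a) = 3 ≥ 1, so the series converges in ℤ_7 to 1/(1 − a) = 1/(1 − (-12691)) = 1/12692. Expand this rational in ℤ_7: compute digits iteratively via d_i = x_i mod 7, x_{i+1} = (x_i − d_i)/7. The first 6 digits are (1, 0, 0, 5, 1, 6).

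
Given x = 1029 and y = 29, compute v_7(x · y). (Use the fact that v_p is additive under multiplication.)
v_7(29841) = 3

v_p(x) = 3 (factor: 1029 = 7^3 · 3); v_p(y) = 0 (factor: 29 = 7^0 · 29). Additivity: v_p(xy) = v_p(x) + v_p(y) = 3 + 0 = 3. (Direct check: xy = 29841 = 7^3 · (87).)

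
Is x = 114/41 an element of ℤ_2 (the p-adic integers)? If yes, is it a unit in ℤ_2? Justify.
x ∈ ℤ_2 but not a unit; v_2(x) = 1 > 0

ℤ_2 = {x ∈ ℚ_2 : v_2(x) ≥ 0} and ℤ_2^× = {x ∈ ℤ_2 : v_2(x) = 0}. Here v_2(114/41) = v_2(num) − v_2(den) = 1; compare against these criteria.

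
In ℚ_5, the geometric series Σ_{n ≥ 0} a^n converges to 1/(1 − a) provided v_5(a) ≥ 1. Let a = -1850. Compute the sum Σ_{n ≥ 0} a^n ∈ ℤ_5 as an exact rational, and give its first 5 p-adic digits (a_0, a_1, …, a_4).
Σ a^n = 1/(1 − a) = 1/1851;  first 5 digits = (1, 0, 1, 0, 3)

v_5(a) = 2 ≥ 1, so the series converges in ℤ_5 to 1/(1 − a) = 1/(1 − (-1850)) = 1/1851. Expand this rational in ℤ_5: compute digits iteratively via d_i = x_i mod 5, x_{i+1} = (x_i − d_i)/5. The first 5 digits are (1, 0, 1, 0, 3).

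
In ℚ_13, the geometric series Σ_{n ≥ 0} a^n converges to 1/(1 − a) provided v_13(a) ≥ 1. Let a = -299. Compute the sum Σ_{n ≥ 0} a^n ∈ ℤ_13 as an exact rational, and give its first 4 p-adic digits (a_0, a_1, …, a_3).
Σ a^n = 1/(1 − a) = 1/300;  first 4 digits = (1, 3, 7, 2)

v_13(a) = 1 ≥ 1, so the series converges in ℤ_13 to 1/(1 − a) = 1/(1 − (-299)) = 1/300. Expand this rational in ℤ_13: compute digits iteratively via d_i = x_i mod 13, x_{i+1} = (x_i − d_i)/13. The first 4 digits are (1, 3, 7, 2).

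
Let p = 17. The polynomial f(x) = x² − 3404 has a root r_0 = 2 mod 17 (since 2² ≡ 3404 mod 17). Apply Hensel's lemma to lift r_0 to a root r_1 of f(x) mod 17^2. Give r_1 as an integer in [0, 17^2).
r_1 = 274 (mod 289)

Hensel's recurrence: r_{i+1} = r_i − f(r_i)·(f′(r_i))^{-1} mod 17^{i+2}, with f′(x) = 2x. Iterate:
  r_0 = 2 (mod 17)
  r_1 = 274 (mod 289)
Final: r_1 = 274, and one checks f(r_1) ≡ 0 mod 17^2.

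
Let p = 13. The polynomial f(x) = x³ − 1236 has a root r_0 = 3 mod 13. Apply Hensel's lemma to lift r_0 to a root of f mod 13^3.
r_2 = 1043 (mod 2197)

Hensel: r_{i+1} = r_i − f(r_i)/f′(r_i) mod 13^{i+2}, where f′(x) = 3x². Iterate:
  r_0 = 3 (mod 13)
  r_1 = 29 (mod 169)
  r_2 = 1043 (mod 2197)
Final: r = 1043 with f(r) ≡ 0 mod 13^3.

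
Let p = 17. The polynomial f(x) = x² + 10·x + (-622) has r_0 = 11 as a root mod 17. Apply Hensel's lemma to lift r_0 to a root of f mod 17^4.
r_3 = 73944 (mod 83521)

Hensel: r_{i+1} = r_i − f(r_i)·(f′(r_i))^{-1} mod 17^{i+2}, f′(x) = 2x + 10. Iterate:
  r_0 = 11 (mod 17)
  r_1 = 249 (mod 289)
  r_2 = 249 (mod 4913)
  r_3 = 73944 (mod 83521)
Final: r = 73944 satisfies f(r) ≡ 0 mod 17^4.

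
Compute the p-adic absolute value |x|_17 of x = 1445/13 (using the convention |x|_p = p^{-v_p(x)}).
|1445/13|_17 = 1/289

Step 1 — compute v_17(x) by factoring powers of 17 out of the numerator and denominator: v_17(1445/13) = 2. Step 2 — apply |x|_p = p^{-v_p(x)} = 17^{-2} = 1/289.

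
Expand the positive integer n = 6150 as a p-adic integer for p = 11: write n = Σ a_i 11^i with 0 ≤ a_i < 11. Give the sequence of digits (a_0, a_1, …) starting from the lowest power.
(a_0, a_1, …) = (1, 9, 6, 4)

Repeated division by 11 gives the digits low-to-high: 6150 = 1 + 9·11^1 + 6·11^2 + 4·11^3. Digit sequence: (1, 9, 6, 4).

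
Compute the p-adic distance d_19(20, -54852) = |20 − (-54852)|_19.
d_19(20, -54852) = 1/6859

Step 1 — x − y = 20 − (-54852) = 54872. Step 2 — v_19(54872) = 3 (factor: 54872 = (19^3 · 8); the sign does not affect v_p). Step 3 — |x − y|_19 = 19^{-3} = 1/6859.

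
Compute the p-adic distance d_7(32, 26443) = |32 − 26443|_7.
d_7(32, 26443) = 1/2401

Step 1 — x − y = 32 − 26443 = -26411. Step 2 — v_7(-26411) = 4 (factor: -26411 = −(7^4 · 11); the sign does not affect v_p). Step 3 — |x − y|_7 = 7^{-4} = 1/2401.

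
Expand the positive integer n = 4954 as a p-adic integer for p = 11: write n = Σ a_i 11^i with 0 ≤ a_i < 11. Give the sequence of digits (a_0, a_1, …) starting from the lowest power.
(a_0, a_1, …) = (4, 10, 7, 3)

Repeated division by 11 gives the digits low-to-high: 4954 = 4 + 10·11^1 + 7·11^2 + 3·11^3. Digit sequence: (4, 10, 7, 3).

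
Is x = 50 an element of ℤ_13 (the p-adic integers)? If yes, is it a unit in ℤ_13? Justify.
x ∈ ℤ_13^× (unit); v_13(x) = 0

ℤ_13 = {x ∈ ℚ_13 : v_13(x) ≥ 0} and ℤ_13^× = {x ∈ ℤ_13 : v_13(x) = 0}. Here v_13(50) = v_13(num) − v_13(den) = 0; compare against these criteria.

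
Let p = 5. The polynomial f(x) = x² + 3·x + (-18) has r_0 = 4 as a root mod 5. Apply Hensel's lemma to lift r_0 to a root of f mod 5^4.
r_3 = 619 (mod 625)

Hensel: r_{i+1} = r_i − f(r_i)·(f′(r_i))^{-1} mod 5^{i+2}, f′(x) = 2x + 3. Iterate:
  r_0 = 4 (mod 5)
  r_1 = 19 (mod 25)
  r_2 = 119 (mod 125)
  r_3 = 619 (mod 625)
Final: r = 619 satisfies f(r) ≡ 0 mod 5^4.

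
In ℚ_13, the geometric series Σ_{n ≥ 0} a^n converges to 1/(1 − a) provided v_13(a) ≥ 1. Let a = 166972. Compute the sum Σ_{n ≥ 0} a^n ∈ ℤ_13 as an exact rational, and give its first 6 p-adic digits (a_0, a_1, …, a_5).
Σ a^n = 1/(1 − a) = -1/166971;  first 6 digits = (1, 0, 0, 11, 5, 0)

v_13(a) = 3 ≥ 1, so the series converges in ℤ_13 to 1/(1 − a) = 1/(1 − 166972) = -1/166971. Expand this rational in ℤ_13: compute digits iteratively via d_i = x_i mod 13, x_{i+1} = (x_i − d_i)/13. The first 6 digits are (1, 0, 0, 11, 5, 0).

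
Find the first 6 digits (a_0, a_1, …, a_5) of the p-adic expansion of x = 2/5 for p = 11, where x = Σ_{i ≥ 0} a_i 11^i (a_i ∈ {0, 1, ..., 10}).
(a_0, …, a_5) = (7, 6, 6, 6, 6, 6)

v_11(2/5) = 0 (numerator and denominator both coprime to 11), so x ∈ ℤ_11^×. Compute digits iteratively via a_i = x_i mod 11, x_{i+1} = (x_i − a_i)/11, with x_0 = x:
  x_0 = 2/5;  a_0 = 7;  x_1 = (x_0 − 7)/11 = -3/5
  x_1 = -3/5;  a_1 = 6;  x_2 = (x_1 − 6)/11 = -3/5
  x_2 = -3/5;  a_2 = 6;  x_3 = (x_2 − 6)/11 = -3/5
  x_3 = -3/5;  a_3 = 6;  x_4 = (x_3 − 6)/11 = -3/5
  x_4 = -3/5;  a_4 = 6;  x_5 = (x_4 − 6)/11 = -3/5
  x_5 = -3/5;  a_5 = 6;  x_6 = (x_5 − 6)/11 = -3/5
Digits: (7, 6, 6, 6, 6, 6).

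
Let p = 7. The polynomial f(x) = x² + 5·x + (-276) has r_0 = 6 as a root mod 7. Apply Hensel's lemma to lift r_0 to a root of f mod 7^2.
r_1 = 27 (mod 49)

Hensel: r_{i+1} = r_i − f(r_i)·(f′(r_i))^{-1} mod 7^{i+2}, f′(x) = 2x + 5. Iterate:
  r_0 = 6 (mod 7)
  r_1 = 27 (mod 49)
Final: r = 27 satisfies f(r) ≡ 0 mod 7^2.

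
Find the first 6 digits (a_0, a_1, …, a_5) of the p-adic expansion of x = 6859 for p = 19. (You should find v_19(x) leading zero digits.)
(a_0, …, a_5) = (0, 0, 0, 1, 0, 0)

v_19(6859) = 3, so a_0 = ... = a_2 = 0. Factor out: x = 19^3 · u with u = 1 a unit in ℤ_19. Expand u iteratively via a_{v+i} = u_i mod 19, u_{i+1} = (u_i − a_{v+i})/19:
  u_0 = 1;  a_3 = 1;  u_1 = (u_0 − 1)/19 = 0
  u_1 = 0;  a_4 = 0;  u_2 = (u_1 − 0)/19 = 0
  u_2 = 0;  a_5 = 0;  u_3 = (u_2 − 0)/19 = 0
Digits: (0, 0, 0, 1, 0, 0).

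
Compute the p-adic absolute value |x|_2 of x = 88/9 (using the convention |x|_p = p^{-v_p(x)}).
|88/9|_2 = 1/8

Step 1 — compute v_2(x) by factoring powers of 2 out of the numerator and denominator: v_2(88/9) = 3. Step 2 — apply |x|_p = p^{-v_p(x)} = 2^{-3} = 1/8.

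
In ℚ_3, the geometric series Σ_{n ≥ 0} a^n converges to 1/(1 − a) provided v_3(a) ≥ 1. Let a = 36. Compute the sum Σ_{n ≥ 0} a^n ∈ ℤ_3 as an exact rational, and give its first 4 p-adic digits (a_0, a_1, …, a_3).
Σ a^n = 1/(1 − a) = -1/35;  first 4 digits = (1, 0, 1, 1)

v_3(a) = 2 ≥ 1, so the series converges in ℤ_3 to 1/(1 − a) = 1/(1 − 36) = -1/35. Expand this rational in ℤ_3: compute digits iteratively via d_i = x_i mod 3, x_{i+1} = (x_i − d_i)/3. The first 4 digits are (1, 0, 1, 1).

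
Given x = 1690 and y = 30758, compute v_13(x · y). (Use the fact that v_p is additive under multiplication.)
v_13(51981020) = 5

v_p(x) = 2 (factor: 1690 = 13^2 · 10); v_p(y) = 3 (factor: 30758 = 13^3 · 14). Additivity: v_p(xy) = v_p(x) + v_p(y) = 2 + 3 = 5. (Direct check: xy = 51981020 = 13^5 · (140).)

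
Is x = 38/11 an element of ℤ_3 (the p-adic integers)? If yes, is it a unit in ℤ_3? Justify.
x ∈ ℤ_3^× (unit); v_3(x) = 0

ℤ_3 = {x ∈ ℚ_3 : v_3(x) ≥ 0} and ℤ_3^× = {x ∈ ℤ_3 : v_3(x) = 0}. Here v_3(38/11) = v_3(num) − v_3(den) = 0; compare against these criteria.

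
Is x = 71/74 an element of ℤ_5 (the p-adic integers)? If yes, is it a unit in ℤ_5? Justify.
x ∈ ℤ_5^× (unit); v_5(x) = 0

ℤ_5 = {x ∈ ℚ_5 : v_5(x) ≥ 0} and ℤ_5^× = {x ∈ ℤ_5 : v_5(x) = 0}. Here v_5(71/74) = v_5(num) − v_5(den) = 0; compare against these criteria.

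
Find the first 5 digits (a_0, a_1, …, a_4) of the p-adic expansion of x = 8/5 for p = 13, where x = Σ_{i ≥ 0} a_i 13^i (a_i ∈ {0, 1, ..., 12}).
(a_0, …, a_4) = (12, 7, 2, 5, 10)

v_13(8/5) = 0 (numerator and denominator both coprime to 13), so x ∈ ℤ_13^×. Compute digits iteratively via a_i = x_i mod 13, x_{i+1} = (x_i − a_i)/13, with x_0 = x:
  x_0 = 8/5;  a_0 = 12;  x_1 = (x_0 − 12)/13 = -4/5
  x_1 = -4/5;  a_1 = 7;  x_2 = (x_1 − 7)/13 = -3/5
  x_2 = -3/5;  a_2 = 2;  x_3 = (x_2 − 2)/13 = -1/5
  x_3 = -1/5;  a_3 = 5;  x_4 = (x_3 − 5)/13 = -2/5
  x_4 = -2/5;  a_4 = 10;  x_5 = (x_4 − 10)/13 = -4/5
Digits: (12, 7, 2, 5, 10).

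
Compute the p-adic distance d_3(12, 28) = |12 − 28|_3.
d_3(12, 28) = 1

Step 1 — x − y = 12 − 28 = -16. Step 2 — v_3(-16) = 0 (factor: -16 = −(3^0 · 16); the sign does not affect v_p). Step 3 — |x − y|_3 = 3^{0} = 1.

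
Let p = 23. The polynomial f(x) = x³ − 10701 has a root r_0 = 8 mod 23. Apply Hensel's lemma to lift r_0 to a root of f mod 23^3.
r_2 = 8357 (mod 12167)

Hensel: r_{i+1} = r_i − f(r_i)/f′(r_i) mod 23^{i+2}, where f′(x) = 3x². Iterate:
  r_0 = 8 (mod 23)
  r_1 = 422 (mod 529)
  r_2 = 8357 (mod 12167)
Final: r = 8357 with f(r) ≡ 0 mod 23^3.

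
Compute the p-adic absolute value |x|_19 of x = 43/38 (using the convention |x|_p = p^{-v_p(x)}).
|43/38|_19 = 19

Step 1 — compute v_19(x) by factoring powers of 19 out of the numerator and denominator: v_19(43/38) = -1. Step 2 — apply |x|_p = p^{-v_p(x)} = 19^{1} = 19.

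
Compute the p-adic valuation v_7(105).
v_7(105) = 1

v_7(n) is the largest exponent k such that 7^k divides n. Factor out: 105 = 7^1 · 15. (Sign doesn't affect v_p.) So v_7(105) = 1.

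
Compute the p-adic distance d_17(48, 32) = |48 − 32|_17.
d_17(48, 32) = 1

Step 1 — x − y = 48 − 32 = 16. Step 2 — v_17(16) = 0 (factor: 16 = (17^0 · 16); the sign does not affect v_p). Step 3 — |x − y|_17 = 17^{0} = 1.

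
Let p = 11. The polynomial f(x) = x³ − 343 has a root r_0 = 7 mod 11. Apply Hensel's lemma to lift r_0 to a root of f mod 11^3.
r_2 = 7 (mod 1331)

Hensel: r_{i+1} = r_i − f(r_i)/f′(r_i) mod 11^{i+2}, where f′(x) = 3x². Iterate:
  r_0 = 7 (mod 11)
  r_1 = 7 (mod 121)
  r_2 = 7 (mod 1331)
Final: r = 7 with f(r) ≡ 0 mod 11^3.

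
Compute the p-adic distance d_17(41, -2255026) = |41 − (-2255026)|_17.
d_17(41, -2255026) = 1/83521

Step 1 — x − y = 41 − (-2255026) = 2255067. Step 2 — v_17(2255067) = 4 (factor: 2255067 = (17^4 · 27); the sign does not affect v_p). Step 3 — |x − y|_17 = 17^{-4} = 1/83521.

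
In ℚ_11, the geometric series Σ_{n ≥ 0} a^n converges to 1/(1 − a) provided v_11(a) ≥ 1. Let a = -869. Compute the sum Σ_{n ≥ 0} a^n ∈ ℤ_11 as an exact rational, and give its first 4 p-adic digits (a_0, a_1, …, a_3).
Σ a^n = 1/(1 − a) = 1/870;  first 4 digits = (1, 9, 7, 8)

v_11(a) = 1 ≥ 1, so the series converges in ℤ_11 to 1/(1 − a) = 1/(1 − (-869)) = 1/870. Expand this rational in ℤ_11: compute digits iteratively via d_i = x_i mod 11, x_{i+1} = (x_i − d_i)/11. The first 4 digits are (1, 9, 7, 8).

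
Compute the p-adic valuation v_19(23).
v_19(23) = 0

v_19(n) is the largest exponent k such that 19^k divides n. Factor out: 23 = 19^0 · 23. (Sign doesn't affect v_p.) So v_19(23) = 0.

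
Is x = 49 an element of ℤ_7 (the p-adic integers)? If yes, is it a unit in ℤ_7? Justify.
x ∈ ℤ_7 but not a unit; v_7(x) = 2 > 0

ℤ_7 = {x ∈ ℚ_7 : v_7(x) ≥ 0} and ℤ_7^× = {x ∈ ℤ_7 : v_7(x) = 0}. Here v_7(49) = v_7(num) − v_7(den) = 2; compare against these criteria.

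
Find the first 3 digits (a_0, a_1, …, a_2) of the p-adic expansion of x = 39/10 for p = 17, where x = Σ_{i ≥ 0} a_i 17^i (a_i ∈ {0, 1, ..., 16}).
(a_0, …, a_2) = (9, 15, 11)

v_17(39/10) = 0 (numerator and denominator both coprime to 17), so x ∈ ℤ_17^×. Compute digits iteratively via a_i = x_i mod 17, x_{i+1} = (x_i − a_i)/17, with x_0 = x:
  x_0 = 39/10;  a_0 = 9;  x_1 = (x_0 − 9)/17 = -3/10
  x_1 = -3/10;  a_1 = 15;  x_2 = (x_1 − 15)/17 = -9/10
  x_2 = -9/10;  a_2 = 11;  x_3 = (x_2 − 11)/17 = -7/10
Digits: (9, 15, 11).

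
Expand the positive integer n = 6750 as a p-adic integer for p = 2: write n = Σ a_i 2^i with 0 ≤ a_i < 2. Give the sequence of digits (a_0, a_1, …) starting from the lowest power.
(a_0, a_1, …) = (0, 1, 1, 1, 1, 0, 1, 0, 0, 1, 0, 1, 1)

Repeated division by 2 gives the digits low-to-high: 6750 = 1·2^1 + 1·2^2 + 1·2^3 + 1·2^4 + 1·2^6 + 1·2^9 + 1·2^11 + 1·2^12. Digit sequence: (0, 1, 1, 1, 1, 0, 1, 0, 0, 1, 0, 1, 1).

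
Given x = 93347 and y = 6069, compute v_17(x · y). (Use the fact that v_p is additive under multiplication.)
v_17(566522943) = 5

v_p(x) = 3 (factor: 93347 = 17^3 · 19); v_p(y) = 2 (factor: 6069 = 17^2 · 21). Additivity: v_p(xy) = v_p(x) + v_p(y) = 3 + 2 = 5. (Direct check: xy = 566522943 = 17^5 · (399).)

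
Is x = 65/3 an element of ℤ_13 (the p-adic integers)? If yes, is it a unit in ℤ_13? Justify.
x ∈ ℤ_13 but not a unit; v_13(x) = 1 > 0

ℤ_13 = {x ∈ ℚ_13 : v_13(x) ≥ 0} and ℤ_13^× = {x ∈ ℤ_13 : v_13(x) = 0}. Here v_13(65/3) = v_13(num) − v_13(den) = 1; compare against these criteria.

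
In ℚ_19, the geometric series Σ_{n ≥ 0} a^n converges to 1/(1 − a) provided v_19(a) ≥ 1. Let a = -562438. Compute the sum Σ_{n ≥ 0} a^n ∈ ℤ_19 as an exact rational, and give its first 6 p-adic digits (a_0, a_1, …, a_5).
Σ a^n = 1/(1 − a) = 1/562439;  first 6 digits = (1, 0, 0, 13, 14, 18)

v_19(a) = 3 ≥ 1, so the series converges in ℤ_19 to 1/(1 − a) = 1/(1 − (-562438)) = 1/562439. Expand this rational in ℤ_19: compute digits iteratively via d_i = x_i mod 19, x_{i+1} = (x_i − d_i)/19. The first 6 digits are (1, 0, 0, 13, 14, 18).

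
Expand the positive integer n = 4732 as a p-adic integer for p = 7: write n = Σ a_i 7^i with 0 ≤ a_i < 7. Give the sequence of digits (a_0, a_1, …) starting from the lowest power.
(a_0, a_1, …) = (0, 4, 5, 6, 1)

Repeated division by 7 gives the digits low-to-high: 4732 = 4·7^1 + 5·7^2 + 6·7^3 + 1·7^4. Digit sequence: (0, 4, 5, 6, 1).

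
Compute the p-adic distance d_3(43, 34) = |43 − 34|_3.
d_3(43, 34) = 1/9

Step 1 — x − y = 43 − 34 = 9. Step 2 — v_3(9) = 2 (factor: 9 = (3^2 · 1); the sign does not affect v_p). Step 3 — |x − y|_3 = 3^{-2} = 1/9.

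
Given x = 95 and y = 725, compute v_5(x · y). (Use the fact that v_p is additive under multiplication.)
v_5(68875) = 3

v_p(x) = 1 (factor: 95 = 5^1 · 19); v_p(y) = 2 (factor: 725 = 5^2 · 29). Additivity: v_p(xy) = v_p(x) + v_p(y) = 1 + 2 = 3. (Direct check: xy = 68875 = 5^3 · (551).)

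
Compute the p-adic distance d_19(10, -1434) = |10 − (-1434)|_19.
d_19(10, -1434) = 1/361

Step 1 — x − y = 10 − (-1434) = 1444. Step 2 — v_19(1444) = 2 (factor: 1444 = (19^2 · 4); the sign does not affect v_p). Step 3 — |x − y|_19 = 19^{-2} = 1/361.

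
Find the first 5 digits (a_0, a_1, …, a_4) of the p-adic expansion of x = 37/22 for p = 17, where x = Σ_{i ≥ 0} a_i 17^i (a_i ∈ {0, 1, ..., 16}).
(a_0, …, a_4) = (4, 13, 0, 10, 11)

v_17(37/22) = 0 (numerator and denominator both coprime to 17), so x ∈ ℤ_17^×. Compute digits iteratively via a_i = x_i mod 17, x_{i+1} = (x_i − a_i)/17, with x_0 = x:
  x_0 = 37/22;  a_0 = 4;  x_1 = (x_0 − 4)/17 = -3/22
  x_1 = -3/22;  a_1 = 13;  x_2 = (x_1 − 13)/17 = -17/22
  x_2 = -17/22;  a_2 = 0;  x_3 = (x_2 − 0)/17 = -1/22
  x_3 = -1/22;  a_3 = 10;  x_4 = (x_3 − 10)/17 = -13/22
  x_4 = -13/22;  a_4 = 11;  x_5 = (x_4 − 11)/17 = -15/22
Digits: (4, 13, 0, 10, 11).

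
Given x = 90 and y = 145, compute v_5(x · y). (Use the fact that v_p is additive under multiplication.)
v_5(13050) = 2

v_p(x) = 1 (factor: 90 = 5^1 · 18); v_p(y) = 1 (factor: 145 = 5^1 · 29). Additivity: v_p(xy) = v_p(x) + v_p(y) = 1 + 1 = 2. (Direct check: xy = 13050 = 5^2 · (522).)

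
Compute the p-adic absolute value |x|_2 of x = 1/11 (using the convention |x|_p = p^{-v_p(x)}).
|1/11|_2 = 1

Step 1 — compute v_2(x) by factoring powers of 2 out of the numerator and denominator: v_2(1/11) = 0. Step 2 — apply |x|_p = p^{-v_p(x)} = 2^{0} = 1.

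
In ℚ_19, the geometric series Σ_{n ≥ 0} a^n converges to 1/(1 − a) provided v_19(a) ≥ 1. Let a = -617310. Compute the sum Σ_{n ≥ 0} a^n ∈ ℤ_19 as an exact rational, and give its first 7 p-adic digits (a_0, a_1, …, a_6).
Σ a^n = 1/(1 − a) = 1/617311;  first 7 digits = (1, 0, 0, 5, 14, 18, 5)

v_19(a) = 3 ≥ 1, so the series converges in ℤ_19 to 1/(1 − a) = 1/(1 − (-617310)) = 1/617311. Expand this rational in ℤ_19: compute digits iteratively via d_i = x_i mod 19, x_{i+1} = (x_i − d_i)/19. The first 7 digits are (1, 0, 0, 5, 14, 18, 5).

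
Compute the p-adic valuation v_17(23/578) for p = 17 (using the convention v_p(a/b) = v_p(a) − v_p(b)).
v_17(23/578) = -2

Factor powers of 17 from the numerator and denominator of the reduced fraction: 23 = 17^0 · 23 and 578 = 17^2 · 2. Apply v_p(a/b) = v_p(a) − v_p(b): v_17(23/578) = 0 − 2 = -2.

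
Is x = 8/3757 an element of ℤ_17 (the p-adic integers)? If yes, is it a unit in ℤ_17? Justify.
x ∉ ℤ_17 (v_17(x) = -2 < 0)

ℤ_17 = {x ∈ ℚ_17 : v_17(x) ≥ 0} and ℤ_17^× = {x ∈ ℤ_17 : v_17(x) = 0}. Here v_17(8/3757) = v_17(num) − v_17(den) = -2; compare against these criteria.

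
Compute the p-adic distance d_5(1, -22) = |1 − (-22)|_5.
d_5(1, -22) = 1

Step 1 — x − y = 1 − (-22) = 23. Step 2 — v_5(23) = 0 (factor: 23 = (5^0 · 23); the sign does not affect v_p). Step 3 — |x − y|_5 = 5^{0} = 1.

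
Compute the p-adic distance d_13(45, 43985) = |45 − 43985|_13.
d_13(45, 43985) = 1/2197

Step 1 — x − y = 45 − 43985 = -43940. Step 2 — v_13(-43940) = 3 (factor: -43940 = −(13^3 · 20); the sign does not affect v_p). Step 3 — |x − y|_13 = 13^{-3} = 1/2197.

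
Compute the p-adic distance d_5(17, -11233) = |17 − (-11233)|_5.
d_5(17, -11233) = 1/625

Step 1 — x − y = 17 − (-11233) = 11250. Step 2 — v_5(11250) = 4 (factor: 11250 = (5^4 · 18); the sign does not affect v_p). Step 3 — |x − y|_5 = 5^{-4} = 1/625.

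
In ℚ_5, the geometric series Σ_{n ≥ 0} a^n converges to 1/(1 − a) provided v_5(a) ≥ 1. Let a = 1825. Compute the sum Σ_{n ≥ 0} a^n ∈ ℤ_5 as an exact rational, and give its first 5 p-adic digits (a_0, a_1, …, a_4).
Σ a^n = 1/(1 − a) = -1/1824;  first 5 digits = (1, 0, 3, 4, 1)

v_5(a) = 2 ≥ 1, so the series converges in ℤ_5 to 1/(1 − a) = 1/(1 − 1825) = -1/1824. Expand this rational in ℤ_5: compute digits iteratively via d_i = x_i mod 5, x_{i+1} = (x_i − d_i)/5. The first 5 digits are (1, 0, 3, 4, 1).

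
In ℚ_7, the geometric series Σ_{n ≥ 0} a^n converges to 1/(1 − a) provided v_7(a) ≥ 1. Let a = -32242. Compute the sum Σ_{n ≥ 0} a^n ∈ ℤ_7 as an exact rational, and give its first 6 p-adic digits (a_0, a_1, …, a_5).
Σ a^n = 1/(1 − a) = 1/32243;  first 6 digits = (1, 0, 0, 4, 0, 5)

v_7(a) = 3 ≥ 1, so the series converges in ℤ_7 to 1/(1 − a) = 1/(1 − (-32242)) = 1/32243. Expand this rational in ℤ_7: compute digits iteratively via d_i = x_i mod 7, x_{i+1} = (x_i − d_i)/7. The first 6 digits are (1, 0, 0, 4, 0, 5).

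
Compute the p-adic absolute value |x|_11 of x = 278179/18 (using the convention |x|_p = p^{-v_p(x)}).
|278179/18|_11 = 1/14641

Step 1 — compute v_11(x) by factoring powers of 11 out of the numerator and denominator: v_11(278179/18) = 4. Step 2 — apply |x|_p = p^{-v_p(x)} = 11^{-4} = 1/14641.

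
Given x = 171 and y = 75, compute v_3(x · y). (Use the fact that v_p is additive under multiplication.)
v_3(12825) = 3

v_p(x) = 2 (factor: 171 = 3^2 · 19); v_p(y) = 1 (factor: 75 = 3^1 · 25). Additivity: v_p(xy) = v_p(x) + v_p(y) = 2 + 1 = 3. (Direct check: xy = 12825 = 3^3 · (475).)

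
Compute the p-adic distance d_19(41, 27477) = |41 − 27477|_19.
d_19(41, 27477) = 1/6859

Step 1 — x − y = 41 − 27477 = -27436. Step 2 — v_19(-27436) = 3 (factor: -27436 = −(19^3 · 4); the sign does not affect v_p). Step 3 — |x − y|_19 = 19^{-3} = 1/6859.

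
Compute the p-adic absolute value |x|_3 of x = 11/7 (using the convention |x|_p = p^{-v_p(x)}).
|11/7|_3 = 1

Step 1 — compute v_3(x) by factoring powers of 3 out of the numerator and denominator: v_3(11/7) = 0. Step 2 — apply |x|_p = p^{-v_p(x)} = 3^{0} = 1.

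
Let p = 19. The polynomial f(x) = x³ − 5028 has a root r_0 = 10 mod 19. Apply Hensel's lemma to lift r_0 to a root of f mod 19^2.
r_1 = 86 (mod 361)

Hensel: r_{i+1} = r_i − f(r_i)/f′(r_i) mod 19^{i+2}, where f′(x) = 3x². Iterate:
  r_0 = 10 (mod 19)
  r_1 = 86 (mod 361)
Final: r = 86 with f(r) ≡ 0 mod 19^2.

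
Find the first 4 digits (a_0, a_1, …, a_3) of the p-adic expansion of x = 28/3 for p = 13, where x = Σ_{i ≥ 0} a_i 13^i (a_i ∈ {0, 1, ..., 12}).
(a_0, …, a_3) = (5, 9, 8, 8)

v_13(28/3) = 0 (numerator and denominator both coprime to 13), so x ∈ ℤ_13^×. Compute digits iteratively via a_i = x_i mod 13, x_{i+1} = (x_i − a_i)/13, with x_0 = x:
  x_0 = 28/3;  a_0 = 5;  x_1 = (x_0 − 5)/13 = 1/3
  x_1 = 1/3;  a_1 = 9;  x_2 = (x_1 − 9)/13 = -2/3
  x_2 = -2/3;  a_2 = 8;  x_3 = (x_2 − 8)/13 = -2/3
  x_3 = -2/3;  a_3 = 8;  x_4 = (x_3 − 8)/13 = -2/3
Digits: (5, 9, 8, 8).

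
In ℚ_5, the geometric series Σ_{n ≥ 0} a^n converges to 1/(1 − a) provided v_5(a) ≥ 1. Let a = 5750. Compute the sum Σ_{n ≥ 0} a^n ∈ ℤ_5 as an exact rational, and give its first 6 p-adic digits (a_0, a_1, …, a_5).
Σ a^n = 1/(1 − a) = -1/5749;  first 6 digits = (1, 0, 0, 1, 4, 1)

v_5(a) = 3 ≥ 1, so the series converges in ℤ_5 to 1/(1 − a) = 1/(1 − 5750) = -1/5749. Expand this rational in ℤ_5: compute digits iteratively via d_i = x_i mod 5, x_{i+1} = (x_i − d_i)/5. The first 6 digits are (1, 0, 0, 1, 4, 1).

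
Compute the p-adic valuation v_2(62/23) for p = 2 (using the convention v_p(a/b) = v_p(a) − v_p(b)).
v_2(62/23) = 1

Factor powers of 2 from the numerator and denominator of the reduced fraction: 62 = 2^1 · 31 and 23 = 2^0 · 23. Apply v_p(a/b) = v_p(a) − v_p(b): v_2(62/23) = 1 − 0 = 1.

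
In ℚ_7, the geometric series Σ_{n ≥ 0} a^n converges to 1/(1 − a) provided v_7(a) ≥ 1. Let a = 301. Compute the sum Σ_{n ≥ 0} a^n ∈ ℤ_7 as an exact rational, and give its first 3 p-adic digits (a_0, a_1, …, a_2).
Σ a^n = 1/(1 − a) = -1/300;  first 3 digits = (1, 1, 0)

v_7(a) = 1 ≥ 1, so the series converges in ℤ_7 to 1/(1 − a) = 1/(1 − 301) = -1/300. Expand this rational in ℤ_7: compute digits iteratively via d_i = x_i mod 7, x_{i+1} = (x_i − d_i)/7. The first 3 digits are (1, 1, 0).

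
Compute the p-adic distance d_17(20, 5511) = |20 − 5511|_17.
d_17(20, 5511) = 1/289

Step 1 — x − y = 20 − 5511 = -5491. Step 2 — v_17(-5491) = 2 (factor: -5491 = −(17^2 · 19); the sign does not affect v_p). Step 3 — |x − y|_17 = 17^{-2} = 1/289.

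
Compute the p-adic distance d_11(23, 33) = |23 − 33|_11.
d_11(23, 33) = 1

Step 1 — x − y = 23 − 33 = -10. Step 2 — v_11(-10) = 0 (factor: -10 = −(11^0 · 10); the sign does not affect v_p). Step 3 — |x − y|_11 = 11^{0} = 1.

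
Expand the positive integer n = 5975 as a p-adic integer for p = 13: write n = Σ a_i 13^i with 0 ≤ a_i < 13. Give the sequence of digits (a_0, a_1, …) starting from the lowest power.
(a_0, a_1, …) = (8, 4, 9, 2)

Repeated division by 13 gives the digits low-to-high: 5975 = 8 + 4·13^1 + 9·13^2 + 2·13^3. Digit sequence: (8, 4, 9, 2).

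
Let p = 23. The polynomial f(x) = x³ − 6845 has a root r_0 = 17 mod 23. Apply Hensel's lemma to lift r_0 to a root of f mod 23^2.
r_1 = 270 (mod 529)

Hensel: r_{i+1} = r_i − f(r_i)/f′(r_i) mod 23^{i+2}, where f′(x) = 3x². Iterate:
  r_0 = 17 (mod 23)
  r_1 = 270 (mod 529)
Final: r = 270 with f(r) ≡ 0 mod 23^2.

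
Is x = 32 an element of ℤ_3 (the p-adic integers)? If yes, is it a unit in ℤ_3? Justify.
x ∈ ℤ_3^× (unit); v_3(x) = 0

ℤ_3 = {x ∈ ℚ_3 : v_3(x) ≥ 0} and ℤ_3^× = {x ∈ ℤ_3 : v_3(x) = 0}. Here v_3(32) = v_3(num) − v_3(den) = 0; compare against these criteria.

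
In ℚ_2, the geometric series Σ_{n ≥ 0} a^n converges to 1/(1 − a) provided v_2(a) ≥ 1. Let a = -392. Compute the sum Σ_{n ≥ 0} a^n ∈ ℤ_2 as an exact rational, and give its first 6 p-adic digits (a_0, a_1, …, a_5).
Σ a^n = 1/(1 − a) = 1/393;  first 6 digits = (1, 0, 0, 1, 1, 1)

v_2(a) = 3 ≥ 1, so the series converges in ℤ_2 to 1/(1 − a) = 1/(1 − (-392)) = 1/393. Expand this rational in ℤ_2: compute digits iteratively via d_i = x_i mod 2, x_{i+1} = (x_i − d_i)/2. The first 6 digits are (1, 0, 0, 1, 1, 1).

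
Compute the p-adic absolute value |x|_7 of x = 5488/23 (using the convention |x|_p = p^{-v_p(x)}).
|5488/23|_7 = 1/343

Step 1 — compute v_7(x) by factoring powers of 7 out of the numerator and denominator: v_7(5488/23) = 3. Step 2 — apply |x|_p = p^{-v_p(x)} = 7^{-3} = 1/343.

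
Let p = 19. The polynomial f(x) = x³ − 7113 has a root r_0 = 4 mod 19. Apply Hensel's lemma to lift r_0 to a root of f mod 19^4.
r_3 = 3633 (mod 130321)

Hensel: r_{i+1} = r_i − f(r_i)/f′(r_i) mod 19^{i+2}, where f′(x) = 3x². Iterate:
  r_0 = 4 (mod 19)
  r_1 = 23 (mod 361)
  r_2 = 3633 (mod 6859)
  r_3 = 3633 (mod 130321)
Final: r = 3633 with f(r) ≡ 0 mod 19^4.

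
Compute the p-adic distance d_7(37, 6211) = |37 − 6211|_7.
d_7(37, 6211) = 1/343

Step 1 — x − y = 37 − 6211 = -6174. Step 2 — v_7(-6174) = 3 (factor: -6174 = −(7^3 · 18); the sign does not affect v_p). Step 3 — |x − y|_7 = 7^{-3} = 1/343.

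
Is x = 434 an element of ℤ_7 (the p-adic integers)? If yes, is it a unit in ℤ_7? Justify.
x ∈ ℤ_7 but not a unit; v_7(x) = 1 > 0

ℤ_7 = {x ∈ ℚ_7 : v_7(x) ≥ 0} and ℤ_7^× = {x ∈ ℤ_7 : v_7(x) = 0}. Here v_7(434) = v_7(num) − v_7(den) = 1; compare against these criteria.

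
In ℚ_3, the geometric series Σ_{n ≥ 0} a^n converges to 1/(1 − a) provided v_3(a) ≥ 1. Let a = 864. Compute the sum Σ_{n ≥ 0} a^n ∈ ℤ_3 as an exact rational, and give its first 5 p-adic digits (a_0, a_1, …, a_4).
Σ a^n = 1/(1 − a) = -1/863;  first 5 digits = (1, 0, 0, 2, 1)

v_3(a) = 3 ≥ 1, so the series converges in ℤ_3 to 1/(1 − a) = 1/(1 − 864) = -1/863. Expand this rational in ℤ_3: compute digits iteratively via d_i = x_i mod 3, x_{i+1} = (x_i − d_i)/3. The first 5 digits are (1, 0, 0, 2, 1).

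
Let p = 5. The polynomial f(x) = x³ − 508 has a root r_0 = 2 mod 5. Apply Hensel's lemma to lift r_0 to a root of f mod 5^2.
r_1 = 2 (mod 25)

Hensel: r_{i+1} = r_i − f(r_i)/f′(r_i) mod 5^{i+2}, where f′(x) = 3x². Iterate:
  r_0 = 2 (mod 5)
  r_1 = 2 (mod 25)
Final: r = 2 with f(r) ≡ 0 mod 5^2.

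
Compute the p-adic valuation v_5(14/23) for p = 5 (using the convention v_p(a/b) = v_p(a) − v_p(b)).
v_5(14/23) = 0

Factor powers of 5 from the numerator and denominator of the reduced fraction: 14 = 5^0 · 14 and 23 = 5^0 · 23. Apply v_p(a/b) = v_p(a) − v_p(b): v_5(14/23) = 0 − 0 = 0.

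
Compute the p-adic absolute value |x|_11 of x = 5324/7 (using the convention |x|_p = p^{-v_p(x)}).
|5324/7|_11 = 1/1331

Step 1 — compute v_11(x) by factoring powers of 11 out of the numerator and denominator: v_11(5324/7) = 3. Step 2 — apply |x|_p = p^{-v_p(x)} = 11^{-3} = 1/1331.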